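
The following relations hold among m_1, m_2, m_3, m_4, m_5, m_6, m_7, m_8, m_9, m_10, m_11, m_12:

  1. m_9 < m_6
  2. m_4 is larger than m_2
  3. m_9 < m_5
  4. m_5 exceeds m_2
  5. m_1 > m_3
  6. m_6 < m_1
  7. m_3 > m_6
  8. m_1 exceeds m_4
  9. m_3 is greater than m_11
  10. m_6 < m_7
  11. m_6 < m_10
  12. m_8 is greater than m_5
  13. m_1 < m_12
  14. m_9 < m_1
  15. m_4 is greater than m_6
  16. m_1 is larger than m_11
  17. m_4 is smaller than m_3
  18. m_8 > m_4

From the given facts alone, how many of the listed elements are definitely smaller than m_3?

Directly below m_3: m_6, m_11, m_4.
One step further: m_9, m_2 (5 so far).
Nothing else is reachable below m_3; 5 in all.

5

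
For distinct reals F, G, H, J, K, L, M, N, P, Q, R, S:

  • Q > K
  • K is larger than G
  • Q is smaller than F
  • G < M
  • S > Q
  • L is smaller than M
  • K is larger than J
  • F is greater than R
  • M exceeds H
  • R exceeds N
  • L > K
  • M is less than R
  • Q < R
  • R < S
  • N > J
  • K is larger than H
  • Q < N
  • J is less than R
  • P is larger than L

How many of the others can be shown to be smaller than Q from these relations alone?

Directly below Q: K.
One step further: J, H, G (4 so far).
Nothing else is reachable below Q; 4 in all.

4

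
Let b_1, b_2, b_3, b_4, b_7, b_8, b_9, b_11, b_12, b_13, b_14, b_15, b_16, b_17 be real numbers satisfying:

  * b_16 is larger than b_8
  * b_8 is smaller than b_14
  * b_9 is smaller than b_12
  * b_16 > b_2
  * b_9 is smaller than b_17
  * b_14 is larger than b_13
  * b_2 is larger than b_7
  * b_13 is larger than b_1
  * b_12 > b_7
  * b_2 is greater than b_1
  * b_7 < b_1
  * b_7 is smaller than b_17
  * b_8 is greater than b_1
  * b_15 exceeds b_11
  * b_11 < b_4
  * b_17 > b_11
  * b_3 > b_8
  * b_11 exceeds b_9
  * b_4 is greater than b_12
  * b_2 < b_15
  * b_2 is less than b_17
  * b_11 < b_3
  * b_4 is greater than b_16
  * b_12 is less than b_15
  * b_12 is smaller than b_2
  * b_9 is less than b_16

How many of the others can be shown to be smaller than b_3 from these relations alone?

5

The elements the relations force below b_3 are b_9, b_7, b_1, b_11, b_8 — no chain reaches any other.
That is 5.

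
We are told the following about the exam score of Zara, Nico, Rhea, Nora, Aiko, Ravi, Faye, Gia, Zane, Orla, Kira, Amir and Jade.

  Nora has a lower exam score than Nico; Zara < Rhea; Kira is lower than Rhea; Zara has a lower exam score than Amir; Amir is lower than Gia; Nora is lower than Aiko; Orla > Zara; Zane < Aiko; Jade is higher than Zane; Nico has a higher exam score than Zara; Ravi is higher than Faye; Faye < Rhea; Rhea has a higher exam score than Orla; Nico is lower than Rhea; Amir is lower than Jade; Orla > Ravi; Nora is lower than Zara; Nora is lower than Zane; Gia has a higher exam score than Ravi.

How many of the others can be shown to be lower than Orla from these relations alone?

4

Directly below Orla: Zara, Ravi.
One step further: Nora, Faye (4 so far).
No other element is forced below Orla by the given relations, so the count is 4.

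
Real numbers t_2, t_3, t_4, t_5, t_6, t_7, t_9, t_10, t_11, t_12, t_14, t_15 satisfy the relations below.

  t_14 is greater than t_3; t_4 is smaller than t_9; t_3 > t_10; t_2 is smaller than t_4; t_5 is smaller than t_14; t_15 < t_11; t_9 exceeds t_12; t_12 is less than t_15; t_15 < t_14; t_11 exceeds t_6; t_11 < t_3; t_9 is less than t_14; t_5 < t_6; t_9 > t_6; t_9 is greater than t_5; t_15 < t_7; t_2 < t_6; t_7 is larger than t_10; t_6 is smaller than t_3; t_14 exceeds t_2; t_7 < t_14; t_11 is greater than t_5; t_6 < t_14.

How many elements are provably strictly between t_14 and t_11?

Chaining upward from t_11 reaches: t_3.
Chaining downward from t_14 reaches: t_12, t_2, t_5, t_15, t_6, t_4, t_10, t_3, t_9, t_7.
Strictly between t_11 and t_14 are those in both lists: t_3 — 1 element.

1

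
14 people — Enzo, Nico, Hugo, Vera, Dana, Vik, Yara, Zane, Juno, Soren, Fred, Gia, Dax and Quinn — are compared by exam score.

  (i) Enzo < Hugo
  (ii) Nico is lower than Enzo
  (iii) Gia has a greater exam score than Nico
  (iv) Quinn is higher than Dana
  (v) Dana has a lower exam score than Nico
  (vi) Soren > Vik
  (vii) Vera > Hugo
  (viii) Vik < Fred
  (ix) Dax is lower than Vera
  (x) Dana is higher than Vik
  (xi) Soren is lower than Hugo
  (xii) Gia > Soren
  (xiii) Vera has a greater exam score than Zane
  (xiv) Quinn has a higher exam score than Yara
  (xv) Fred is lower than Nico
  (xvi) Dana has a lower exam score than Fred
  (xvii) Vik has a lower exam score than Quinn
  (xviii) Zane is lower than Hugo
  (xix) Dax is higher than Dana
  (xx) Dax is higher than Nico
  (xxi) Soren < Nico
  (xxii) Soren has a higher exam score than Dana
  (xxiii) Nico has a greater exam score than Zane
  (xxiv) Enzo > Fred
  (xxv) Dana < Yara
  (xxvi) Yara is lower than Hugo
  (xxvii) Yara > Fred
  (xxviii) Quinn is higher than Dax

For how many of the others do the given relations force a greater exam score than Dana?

The elements the relations force above Dana are Soren, Fred, Yara, Nico, Enzo, Dax, Hugo, Vera, Gia, Quinn — no chain reaches any other.
That is 10.

10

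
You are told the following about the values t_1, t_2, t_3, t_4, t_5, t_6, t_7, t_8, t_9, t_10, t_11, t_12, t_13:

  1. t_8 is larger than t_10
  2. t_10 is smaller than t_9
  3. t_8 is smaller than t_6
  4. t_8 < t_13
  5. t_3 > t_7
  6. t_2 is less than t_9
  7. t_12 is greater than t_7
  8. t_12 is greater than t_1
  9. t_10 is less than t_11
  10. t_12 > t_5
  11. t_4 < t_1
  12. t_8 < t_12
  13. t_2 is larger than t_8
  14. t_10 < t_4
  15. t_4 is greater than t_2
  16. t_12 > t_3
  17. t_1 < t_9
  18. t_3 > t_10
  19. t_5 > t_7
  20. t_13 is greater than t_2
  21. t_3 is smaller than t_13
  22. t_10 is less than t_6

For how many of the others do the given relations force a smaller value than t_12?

The elements the relations force below t_12 are t_7, t_5, t_10, t_8, t_2, t_3, t_4, t_1 — no chain reaches any other.
That is 8.

8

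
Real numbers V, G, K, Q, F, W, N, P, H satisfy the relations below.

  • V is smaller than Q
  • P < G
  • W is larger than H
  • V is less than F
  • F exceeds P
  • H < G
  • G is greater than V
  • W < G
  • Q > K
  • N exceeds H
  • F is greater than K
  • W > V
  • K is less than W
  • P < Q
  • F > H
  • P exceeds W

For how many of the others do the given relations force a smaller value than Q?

5

From Q the given relations immediately reach K, V, P.
From those, W — 4 in total.
From those, H — 5 in total.
Nothing else is reachable below Q; 5 in all.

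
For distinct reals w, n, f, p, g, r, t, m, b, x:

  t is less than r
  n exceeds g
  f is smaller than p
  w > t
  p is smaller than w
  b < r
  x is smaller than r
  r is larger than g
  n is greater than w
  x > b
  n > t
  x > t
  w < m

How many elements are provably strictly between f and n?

2

The relations place f below n. An element lies strictly between them when it is forced above f and also forced below n.
Above f: {p, w, m}. Below n: {t, p, w, g}.
Intersection: {p, w} — 2.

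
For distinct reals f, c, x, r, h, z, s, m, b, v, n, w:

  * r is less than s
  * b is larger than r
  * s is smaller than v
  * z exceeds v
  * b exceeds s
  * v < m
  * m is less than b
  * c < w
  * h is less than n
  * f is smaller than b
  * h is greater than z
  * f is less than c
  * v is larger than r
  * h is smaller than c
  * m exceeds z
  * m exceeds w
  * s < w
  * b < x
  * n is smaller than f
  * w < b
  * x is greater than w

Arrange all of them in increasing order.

Nothing is placed below r, so it is least; from there r < s; s < v; v < z; z < h; h < n; n < f; f < c; c < w; w < m; m < b; b < x, each given directly.

r < s < v < z < h < n < f < c < w < m < b < x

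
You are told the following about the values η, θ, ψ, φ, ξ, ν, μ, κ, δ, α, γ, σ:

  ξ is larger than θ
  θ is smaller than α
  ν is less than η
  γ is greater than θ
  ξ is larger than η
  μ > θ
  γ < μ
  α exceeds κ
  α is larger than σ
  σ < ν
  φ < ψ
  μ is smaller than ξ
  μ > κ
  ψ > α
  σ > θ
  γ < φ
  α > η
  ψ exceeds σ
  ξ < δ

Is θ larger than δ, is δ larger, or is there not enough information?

δ

θ < σ < ν < η < ξ < δ, by transitivity through σ, ν, η, ξ.
So δ is larger.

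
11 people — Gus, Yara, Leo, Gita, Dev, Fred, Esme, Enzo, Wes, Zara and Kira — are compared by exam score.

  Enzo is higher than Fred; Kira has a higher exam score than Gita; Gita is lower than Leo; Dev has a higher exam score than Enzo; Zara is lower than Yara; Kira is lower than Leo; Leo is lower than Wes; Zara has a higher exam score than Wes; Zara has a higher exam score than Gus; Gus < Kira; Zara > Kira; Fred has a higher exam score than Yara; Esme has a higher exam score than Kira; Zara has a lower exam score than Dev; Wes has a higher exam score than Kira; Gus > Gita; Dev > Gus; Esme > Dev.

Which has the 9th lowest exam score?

Piecing the relations together gives one ordering: Gita < Gus < Kira < Leo < Wes < Zara < Yara < Fred < Enzo < Dev < Esme.
The 9th smallest is Enzo.

Enzo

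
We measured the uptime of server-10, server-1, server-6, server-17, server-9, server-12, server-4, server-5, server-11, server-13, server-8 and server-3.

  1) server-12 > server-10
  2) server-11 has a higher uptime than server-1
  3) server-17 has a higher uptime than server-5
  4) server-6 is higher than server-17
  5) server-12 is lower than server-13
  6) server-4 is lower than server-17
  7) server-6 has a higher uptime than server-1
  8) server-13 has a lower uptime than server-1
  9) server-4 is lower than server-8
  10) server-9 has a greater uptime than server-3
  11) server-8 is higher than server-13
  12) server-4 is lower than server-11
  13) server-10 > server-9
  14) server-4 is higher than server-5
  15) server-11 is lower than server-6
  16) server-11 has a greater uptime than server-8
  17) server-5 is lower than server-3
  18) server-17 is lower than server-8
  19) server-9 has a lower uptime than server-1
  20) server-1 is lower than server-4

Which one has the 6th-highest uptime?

Piecing the relations together gives one ordering: server-5 < server-3 < server-9 < server-10 < server-12 < server-13 < server-1 < server-4 < server-17 < server-8 < server-11 < server-6.
The 6th largest is server-1.

server-1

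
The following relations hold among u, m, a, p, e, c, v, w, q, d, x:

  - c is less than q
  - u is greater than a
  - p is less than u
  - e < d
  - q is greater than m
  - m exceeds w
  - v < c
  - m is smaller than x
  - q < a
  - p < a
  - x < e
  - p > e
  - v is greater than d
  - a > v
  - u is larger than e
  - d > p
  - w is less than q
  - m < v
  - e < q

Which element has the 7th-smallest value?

Chaining the given pairs: w < m < x < e < p < d < v < c < q < a < u.
Counting 7 from the smallest end gives v.

v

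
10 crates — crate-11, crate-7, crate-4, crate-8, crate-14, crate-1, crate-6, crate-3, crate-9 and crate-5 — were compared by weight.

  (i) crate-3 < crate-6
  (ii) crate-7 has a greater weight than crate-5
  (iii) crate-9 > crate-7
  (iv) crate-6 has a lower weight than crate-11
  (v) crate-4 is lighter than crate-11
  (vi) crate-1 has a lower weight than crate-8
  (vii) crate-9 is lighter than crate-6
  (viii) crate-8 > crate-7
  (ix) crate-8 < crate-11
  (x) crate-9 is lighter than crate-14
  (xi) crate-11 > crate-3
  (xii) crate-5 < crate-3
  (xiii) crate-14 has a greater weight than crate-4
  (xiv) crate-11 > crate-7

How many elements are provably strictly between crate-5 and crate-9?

1

The relations place crate-5 below crate-9. An element lies strictly between them when it is forced above crate-5 and also forced below crate-9.
Above crate-5: {crate-7, crate-8, crate-3, crate-6, crate-11, crate-14}. Below crate-9: {crate-7}.
Intersection: {crate-7} — 1.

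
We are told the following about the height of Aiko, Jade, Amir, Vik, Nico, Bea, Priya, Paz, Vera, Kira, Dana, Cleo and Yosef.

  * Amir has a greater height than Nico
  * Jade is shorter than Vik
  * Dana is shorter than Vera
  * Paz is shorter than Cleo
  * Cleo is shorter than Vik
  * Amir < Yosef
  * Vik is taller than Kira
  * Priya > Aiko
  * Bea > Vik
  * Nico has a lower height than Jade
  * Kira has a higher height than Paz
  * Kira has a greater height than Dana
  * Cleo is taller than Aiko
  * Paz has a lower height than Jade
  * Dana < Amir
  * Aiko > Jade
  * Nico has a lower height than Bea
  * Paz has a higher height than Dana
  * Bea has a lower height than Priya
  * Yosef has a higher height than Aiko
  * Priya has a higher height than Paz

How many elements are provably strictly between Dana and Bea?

6

Chaining upward from Dana reaches: Paz, Jade, Aiko, Amir, Vera, Cleo, Kira, Yosef, Vik, Priya.
Chaining downward from Bea reaches: Nico, Paz, Jade, Aiko, Cleo, Kira, Vik.
Strictly between Dana and Bea are those in both lists: Paz, Jade, Aiko, Cleo, Kira, Vik — 6 elements.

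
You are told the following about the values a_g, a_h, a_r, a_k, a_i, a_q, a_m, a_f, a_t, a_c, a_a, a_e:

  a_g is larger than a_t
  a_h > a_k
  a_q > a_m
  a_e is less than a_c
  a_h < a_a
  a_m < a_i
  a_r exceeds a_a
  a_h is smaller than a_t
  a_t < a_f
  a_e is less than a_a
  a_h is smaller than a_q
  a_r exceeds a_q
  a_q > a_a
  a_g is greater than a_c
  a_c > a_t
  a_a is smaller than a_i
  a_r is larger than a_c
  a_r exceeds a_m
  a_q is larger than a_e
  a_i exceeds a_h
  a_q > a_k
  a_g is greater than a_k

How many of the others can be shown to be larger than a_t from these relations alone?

4

Directly above a_t: a_c, a_g, a_f.
One step further: a_r (4 so far).
Nothing else is reachable above a_t; 4 in all.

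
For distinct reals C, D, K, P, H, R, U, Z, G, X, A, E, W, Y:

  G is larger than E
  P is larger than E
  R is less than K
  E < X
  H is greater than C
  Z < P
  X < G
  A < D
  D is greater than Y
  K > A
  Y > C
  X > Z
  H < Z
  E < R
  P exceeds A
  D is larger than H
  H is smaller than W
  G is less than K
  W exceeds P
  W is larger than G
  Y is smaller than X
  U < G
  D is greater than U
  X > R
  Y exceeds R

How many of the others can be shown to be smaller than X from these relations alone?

Directly below X: E, R, Y, Z.
One step further: C, H (6 so far).
No other element is forced below X by the given relations, so the count is 6.

6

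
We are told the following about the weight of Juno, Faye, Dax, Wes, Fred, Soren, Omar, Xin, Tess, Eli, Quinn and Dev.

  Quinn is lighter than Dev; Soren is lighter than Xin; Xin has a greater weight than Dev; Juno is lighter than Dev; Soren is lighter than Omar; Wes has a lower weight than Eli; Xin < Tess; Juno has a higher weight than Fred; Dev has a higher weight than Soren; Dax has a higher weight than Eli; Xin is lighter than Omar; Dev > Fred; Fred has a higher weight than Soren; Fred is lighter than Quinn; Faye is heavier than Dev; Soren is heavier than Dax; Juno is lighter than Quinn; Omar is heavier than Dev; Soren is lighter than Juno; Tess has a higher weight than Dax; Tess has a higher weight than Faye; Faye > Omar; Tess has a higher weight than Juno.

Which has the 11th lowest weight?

Piecing the relations together gives one ordering: Wes < Eli < Dax < Soren < Fred < Juno < Quinn < Dev < Xin < Omar < Faye < Tess.
Counting 11 from the smallest end gives Faye.

Faye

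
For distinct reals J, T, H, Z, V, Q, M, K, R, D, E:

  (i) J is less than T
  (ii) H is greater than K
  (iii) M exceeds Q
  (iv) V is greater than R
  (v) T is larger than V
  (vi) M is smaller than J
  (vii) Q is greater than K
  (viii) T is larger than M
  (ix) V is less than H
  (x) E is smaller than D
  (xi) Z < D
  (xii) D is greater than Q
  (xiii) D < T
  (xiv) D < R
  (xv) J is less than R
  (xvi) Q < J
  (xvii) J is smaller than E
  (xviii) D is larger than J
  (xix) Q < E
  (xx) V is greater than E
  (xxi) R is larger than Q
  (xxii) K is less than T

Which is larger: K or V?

The relevant relations are K < Q; Q < M; M < J; J < E; E < D; D < R; R < V.
Chaining these gives K < Q < M < J < E < D < R < V.
So K < V; V is the larger of the two.

V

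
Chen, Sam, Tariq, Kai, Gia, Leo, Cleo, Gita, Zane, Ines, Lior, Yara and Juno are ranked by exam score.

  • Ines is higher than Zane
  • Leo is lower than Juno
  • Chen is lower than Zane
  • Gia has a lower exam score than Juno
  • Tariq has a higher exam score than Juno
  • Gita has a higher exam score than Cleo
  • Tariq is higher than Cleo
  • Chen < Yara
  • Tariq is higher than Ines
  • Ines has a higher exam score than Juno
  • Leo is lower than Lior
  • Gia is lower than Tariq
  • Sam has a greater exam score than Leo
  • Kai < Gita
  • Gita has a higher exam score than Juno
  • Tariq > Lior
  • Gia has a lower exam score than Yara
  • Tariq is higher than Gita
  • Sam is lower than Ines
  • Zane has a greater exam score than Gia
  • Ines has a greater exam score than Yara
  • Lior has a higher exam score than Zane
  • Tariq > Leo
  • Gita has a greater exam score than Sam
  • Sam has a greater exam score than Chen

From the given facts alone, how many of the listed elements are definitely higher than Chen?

7

The elements the relations force above Chen are Sam, Yara, Gita, Zane, Ines, Lior, Tariq — no chain reaches any other.
That is 7.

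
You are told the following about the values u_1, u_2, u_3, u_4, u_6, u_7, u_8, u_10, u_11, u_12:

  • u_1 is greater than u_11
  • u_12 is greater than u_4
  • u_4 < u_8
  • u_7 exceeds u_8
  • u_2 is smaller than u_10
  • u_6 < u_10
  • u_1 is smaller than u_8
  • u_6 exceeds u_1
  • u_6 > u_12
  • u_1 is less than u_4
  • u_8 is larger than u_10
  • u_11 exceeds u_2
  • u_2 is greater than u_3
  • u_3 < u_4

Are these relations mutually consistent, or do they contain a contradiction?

consistent

The single ordering u_3 < u_2 < u_11 < u_1 < u_4 < u_12 < u_6 < u_10 < u_8 < u_7 satisfies every listed relation, so no contradiction arises.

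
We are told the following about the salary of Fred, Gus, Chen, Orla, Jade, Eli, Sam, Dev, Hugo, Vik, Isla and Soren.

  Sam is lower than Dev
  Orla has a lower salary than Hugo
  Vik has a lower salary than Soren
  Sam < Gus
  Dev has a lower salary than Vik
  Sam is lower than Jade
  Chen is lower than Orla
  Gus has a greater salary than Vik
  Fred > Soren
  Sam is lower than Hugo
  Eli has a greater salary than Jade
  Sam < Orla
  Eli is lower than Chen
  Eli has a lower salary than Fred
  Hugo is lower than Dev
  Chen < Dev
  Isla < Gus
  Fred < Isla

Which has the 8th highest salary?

Orla

The consecutive relations fix a unique order: Sam < Jade < Eli < Chen < Orla < Hugo < Dev < Vik < Soren < Fred < Isla < Gus.
The 8th largest is Orla.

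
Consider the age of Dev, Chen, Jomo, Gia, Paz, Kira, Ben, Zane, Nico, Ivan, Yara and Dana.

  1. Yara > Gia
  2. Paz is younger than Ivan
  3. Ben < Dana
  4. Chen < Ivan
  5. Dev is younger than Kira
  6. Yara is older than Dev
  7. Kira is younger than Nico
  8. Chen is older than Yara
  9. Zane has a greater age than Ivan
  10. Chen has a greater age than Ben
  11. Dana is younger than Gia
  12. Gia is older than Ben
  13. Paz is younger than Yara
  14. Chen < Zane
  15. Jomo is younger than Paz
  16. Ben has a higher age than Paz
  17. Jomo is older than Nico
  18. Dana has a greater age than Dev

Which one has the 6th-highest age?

Piecing the relations together gives one ordering: Dev < Kira < Nico < Jomo < Paz < Ben < Dana < Gia < Yara < Chen < Ivan < Zane.
Counting 6 from the largest end gives Dana.

Dana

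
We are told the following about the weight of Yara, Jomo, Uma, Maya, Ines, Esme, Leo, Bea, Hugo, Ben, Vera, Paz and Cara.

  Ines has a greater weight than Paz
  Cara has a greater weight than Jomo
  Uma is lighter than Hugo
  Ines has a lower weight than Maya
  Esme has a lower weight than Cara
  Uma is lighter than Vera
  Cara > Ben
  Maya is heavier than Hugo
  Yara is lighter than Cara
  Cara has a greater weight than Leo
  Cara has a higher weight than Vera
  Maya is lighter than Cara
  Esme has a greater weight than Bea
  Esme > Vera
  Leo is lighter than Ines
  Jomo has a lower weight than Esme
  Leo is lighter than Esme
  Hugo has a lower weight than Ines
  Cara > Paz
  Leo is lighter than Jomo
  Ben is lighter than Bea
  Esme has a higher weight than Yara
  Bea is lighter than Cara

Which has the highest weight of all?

Paz is not greatest since Paz < Ines; Uma is not greatest since Uma < Hugo; Vera is not greatest since Vera < Esme; Hugo is not greatest since Hugo < Ines; Leo is not greatest since Leo < Jomo; Yara is not greatest since Yara < Cara; Jomo is not greatest since Jomo < Cara; Ines is not greatest since Ines < Maya; Maya is not greatest since Maya < Cara; Ben is not greatest since Ben < Bea; Bea is not greatest since Bea < Cara; Esme is not greatest since Esme < Cara.
Only Cara has nothing above it, so Cara is the highest weight.

Cara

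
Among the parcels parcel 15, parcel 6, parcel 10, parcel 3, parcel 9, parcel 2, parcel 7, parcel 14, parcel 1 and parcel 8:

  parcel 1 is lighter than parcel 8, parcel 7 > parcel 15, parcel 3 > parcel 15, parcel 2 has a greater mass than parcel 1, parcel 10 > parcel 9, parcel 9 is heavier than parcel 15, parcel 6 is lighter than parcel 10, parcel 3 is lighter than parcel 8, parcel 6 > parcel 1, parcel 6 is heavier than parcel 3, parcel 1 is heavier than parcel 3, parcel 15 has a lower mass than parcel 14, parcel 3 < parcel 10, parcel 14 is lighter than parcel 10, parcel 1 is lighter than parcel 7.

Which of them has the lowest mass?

parcel 14 is not least since parcel 15 < parcel 14; parcel 3 is not least since parcel 15 < parcel 3; parcel 1 is not least since parcel 3 < parcel 1; parcel 9 is not least since parcel 15 < parcel 9; parcel 6 is not least since parcel 3 < parcel 6; parcel 10 is not least since parcel 9 < parcel 10; parcel 2 is not least since parcel 1 < parcel 2; parcel 7 is not least since parcel 1 < parcel 7; parcel 8 is not least since parcel 3 < parcel 8.
Only parcel 15 has nothing below it, so parcel 15 is the lowest mass.

parcel 15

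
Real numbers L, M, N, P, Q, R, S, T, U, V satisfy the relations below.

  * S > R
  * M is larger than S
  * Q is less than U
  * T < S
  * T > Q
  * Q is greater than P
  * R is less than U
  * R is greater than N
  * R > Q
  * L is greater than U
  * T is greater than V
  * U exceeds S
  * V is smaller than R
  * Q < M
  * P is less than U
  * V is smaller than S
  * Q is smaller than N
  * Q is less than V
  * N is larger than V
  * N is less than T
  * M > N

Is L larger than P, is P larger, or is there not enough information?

L

P < Q and Q < V give P < V.
With V < N: P < Q < V < N.
With N < T: P < Q < V < N < T.
With T < S: P < Q < V < N < T < S.
With S < U: P < Q < V < N < T < S < U.
Then U < L extends the chain to L.
So L is larger.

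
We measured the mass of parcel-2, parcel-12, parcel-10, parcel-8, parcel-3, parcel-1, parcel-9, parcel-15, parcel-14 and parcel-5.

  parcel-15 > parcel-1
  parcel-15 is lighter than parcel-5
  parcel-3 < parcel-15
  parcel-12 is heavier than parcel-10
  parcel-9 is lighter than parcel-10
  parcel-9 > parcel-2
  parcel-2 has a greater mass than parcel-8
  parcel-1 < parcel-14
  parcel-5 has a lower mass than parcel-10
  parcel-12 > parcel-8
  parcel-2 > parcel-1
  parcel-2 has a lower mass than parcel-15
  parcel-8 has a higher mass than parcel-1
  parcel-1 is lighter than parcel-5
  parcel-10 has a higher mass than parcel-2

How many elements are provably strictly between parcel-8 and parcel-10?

The relations place parcel-8 below parcel-10. An element lies strictly between them when it is forced above parcel-8 and also forced below parcel-10.
Above parcel-8: {parcel-2, parcel-15, parcel-5, parcel-9, parcel-12}. Below parcel-10: {parcel-1, parcel-3, parcel-2, parcel-15, parcel-5, parcel-9}.
Intersection: {parcel-2, parcel-15, parcel-5, parcel-9} — 4.

4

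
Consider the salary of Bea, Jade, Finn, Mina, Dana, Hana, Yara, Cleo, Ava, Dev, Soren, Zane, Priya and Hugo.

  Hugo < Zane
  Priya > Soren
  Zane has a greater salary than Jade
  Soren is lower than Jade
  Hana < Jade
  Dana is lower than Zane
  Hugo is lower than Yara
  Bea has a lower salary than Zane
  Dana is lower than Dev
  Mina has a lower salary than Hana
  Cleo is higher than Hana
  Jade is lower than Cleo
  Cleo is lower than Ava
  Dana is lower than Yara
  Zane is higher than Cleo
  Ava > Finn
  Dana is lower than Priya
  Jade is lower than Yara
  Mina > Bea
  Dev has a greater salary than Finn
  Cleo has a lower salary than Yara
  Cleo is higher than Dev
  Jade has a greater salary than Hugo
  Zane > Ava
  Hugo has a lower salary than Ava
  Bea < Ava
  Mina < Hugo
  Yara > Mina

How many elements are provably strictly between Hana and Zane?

3

Chaining upward from Hana reaches: Jade, Cleo, Ava, Yara.
Chaining downward from Zane reaches: Bea, Soren, Dana, Mina, Finn, Hugo, Jade, Dev, Cleo, Ava.
Strictly between Hana and Zane are those in both lists: Jade, Cleo, Ava — 3 elements.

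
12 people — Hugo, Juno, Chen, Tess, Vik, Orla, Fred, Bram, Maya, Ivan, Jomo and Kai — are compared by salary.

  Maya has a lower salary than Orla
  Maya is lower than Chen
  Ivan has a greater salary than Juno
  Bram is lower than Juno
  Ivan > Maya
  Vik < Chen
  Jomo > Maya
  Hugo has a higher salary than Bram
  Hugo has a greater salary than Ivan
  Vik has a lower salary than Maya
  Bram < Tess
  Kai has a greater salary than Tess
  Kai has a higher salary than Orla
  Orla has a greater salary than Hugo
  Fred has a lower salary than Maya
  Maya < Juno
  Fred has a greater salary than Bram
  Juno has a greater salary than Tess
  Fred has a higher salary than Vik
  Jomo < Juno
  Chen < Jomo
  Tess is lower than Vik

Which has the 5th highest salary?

Juno

The consecutive relations fix a unique order: Bram < Tess < Vik < Fred < Maya < Chen < Jomo < Juno < Ivan < Hugo < Orla < Kai.
The 5th largest is Juno.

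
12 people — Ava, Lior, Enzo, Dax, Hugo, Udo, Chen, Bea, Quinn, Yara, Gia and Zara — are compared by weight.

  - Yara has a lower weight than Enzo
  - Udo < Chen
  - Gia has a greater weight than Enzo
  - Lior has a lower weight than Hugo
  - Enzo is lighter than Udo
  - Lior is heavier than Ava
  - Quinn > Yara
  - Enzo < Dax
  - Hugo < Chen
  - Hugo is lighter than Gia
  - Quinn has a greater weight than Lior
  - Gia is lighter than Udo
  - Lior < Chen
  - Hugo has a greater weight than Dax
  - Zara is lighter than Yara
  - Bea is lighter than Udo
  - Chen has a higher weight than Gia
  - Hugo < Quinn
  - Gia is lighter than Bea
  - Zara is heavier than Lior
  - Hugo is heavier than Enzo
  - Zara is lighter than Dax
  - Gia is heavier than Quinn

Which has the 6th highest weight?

Hugo

Piecing the relations together gives one ordering: Ava < Lior < Zara < Yara < Enzo < Dax < Hugo < Quinn < Gia < Bea < Udo < Chen.
The 6th largest is Hugo.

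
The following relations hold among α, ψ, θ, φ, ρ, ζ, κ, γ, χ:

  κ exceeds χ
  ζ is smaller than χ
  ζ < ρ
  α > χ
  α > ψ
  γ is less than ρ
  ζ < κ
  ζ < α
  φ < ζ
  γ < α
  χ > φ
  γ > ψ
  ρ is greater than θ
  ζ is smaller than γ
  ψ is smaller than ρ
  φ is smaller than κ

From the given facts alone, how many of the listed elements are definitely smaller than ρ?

5

From ρ the given relations immediately reach ψ, θ, ζ, γ.
From those, φ — 5 in total.
Nothing else is reachable below ρ; 5 in all.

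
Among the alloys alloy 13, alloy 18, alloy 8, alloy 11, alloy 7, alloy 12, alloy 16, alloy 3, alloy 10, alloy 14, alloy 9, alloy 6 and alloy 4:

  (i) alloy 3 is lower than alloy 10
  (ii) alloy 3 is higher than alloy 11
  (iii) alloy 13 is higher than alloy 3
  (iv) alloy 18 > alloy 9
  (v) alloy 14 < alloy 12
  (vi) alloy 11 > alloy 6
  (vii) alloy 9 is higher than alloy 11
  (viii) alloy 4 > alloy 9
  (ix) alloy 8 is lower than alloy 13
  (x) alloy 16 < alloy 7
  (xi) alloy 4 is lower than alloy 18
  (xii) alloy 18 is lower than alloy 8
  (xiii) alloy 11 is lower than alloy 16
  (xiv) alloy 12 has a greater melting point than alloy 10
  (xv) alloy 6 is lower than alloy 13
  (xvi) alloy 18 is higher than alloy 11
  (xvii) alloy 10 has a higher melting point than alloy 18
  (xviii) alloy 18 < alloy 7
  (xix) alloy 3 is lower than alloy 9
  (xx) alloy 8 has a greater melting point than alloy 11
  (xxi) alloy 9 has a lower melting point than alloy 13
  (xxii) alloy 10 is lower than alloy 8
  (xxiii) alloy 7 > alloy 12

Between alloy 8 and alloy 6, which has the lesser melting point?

alloy 6

Link the given pairs in sequence: alloy 6 < alloy 11; alloy 11 < alloy 3; alloy 3 < alloy 9; alloy 9 < alloy 4; alloy 4 < alloy 18; alloy 18 < alloy 10; alloy 10 < alloy 8.
Together: alloy 6 < alloy 11 < alloy 3 < alloy 9 < alloy 4 < alloy 18 < alloy 10 < alloy 8.
So alloy 6 < alloy 8; alloy 6 is the lower of the two.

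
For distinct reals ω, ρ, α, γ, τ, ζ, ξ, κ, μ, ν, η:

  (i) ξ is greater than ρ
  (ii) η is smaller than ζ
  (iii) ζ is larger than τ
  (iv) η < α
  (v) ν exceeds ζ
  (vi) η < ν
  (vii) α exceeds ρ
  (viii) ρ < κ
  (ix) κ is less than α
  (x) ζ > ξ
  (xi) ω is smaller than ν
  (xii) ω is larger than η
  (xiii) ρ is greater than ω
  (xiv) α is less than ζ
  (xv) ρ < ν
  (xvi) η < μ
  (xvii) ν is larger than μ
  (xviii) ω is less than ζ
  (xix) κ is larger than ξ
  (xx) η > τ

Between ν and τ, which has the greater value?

Following the relations from τ: τ < η < ω < ρ < ξ < κ < α < ζ < ν.
So τ < ν; ν is the larger of the two.

ν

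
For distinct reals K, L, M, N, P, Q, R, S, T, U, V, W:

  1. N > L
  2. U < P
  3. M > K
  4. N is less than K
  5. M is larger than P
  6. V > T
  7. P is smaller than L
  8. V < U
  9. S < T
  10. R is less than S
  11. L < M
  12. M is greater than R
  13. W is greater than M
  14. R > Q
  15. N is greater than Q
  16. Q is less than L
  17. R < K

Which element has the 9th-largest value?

T

Piecing the relations together gives one ordering: Q < R < S < T < V < U < P < L < N < K < M < W.
Counting 9 from the largest end gives T.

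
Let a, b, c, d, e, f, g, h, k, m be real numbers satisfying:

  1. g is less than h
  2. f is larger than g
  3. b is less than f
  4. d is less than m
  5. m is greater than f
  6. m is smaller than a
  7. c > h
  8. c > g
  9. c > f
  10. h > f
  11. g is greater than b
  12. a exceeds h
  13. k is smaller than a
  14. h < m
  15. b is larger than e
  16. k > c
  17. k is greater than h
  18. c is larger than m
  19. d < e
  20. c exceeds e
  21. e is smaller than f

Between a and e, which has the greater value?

a

The relevant relations are e < b; b < g; g < f; f < h; h < c; c < k; k < a.
Chaining these gives e < b < g < f < h < c < k < a.
So e < a; a is the larger of the two.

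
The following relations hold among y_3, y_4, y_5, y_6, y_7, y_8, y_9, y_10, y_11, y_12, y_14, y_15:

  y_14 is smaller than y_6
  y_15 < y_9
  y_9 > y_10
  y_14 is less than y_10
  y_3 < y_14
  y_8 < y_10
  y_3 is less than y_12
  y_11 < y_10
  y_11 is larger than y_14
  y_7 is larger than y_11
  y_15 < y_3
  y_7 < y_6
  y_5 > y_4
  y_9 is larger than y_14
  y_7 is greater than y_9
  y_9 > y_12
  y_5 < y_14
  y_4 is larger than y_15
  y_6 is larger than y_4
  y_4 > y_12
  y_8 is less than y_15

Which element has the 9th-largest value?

Chaining the given pairs: y_8 < y_15 < y_3 < y_12 < y_4 < y_5 < y_14 < y_11 < y_10 < y_9 < y_7 < y_6.
The 9th largest is y_12.

y_12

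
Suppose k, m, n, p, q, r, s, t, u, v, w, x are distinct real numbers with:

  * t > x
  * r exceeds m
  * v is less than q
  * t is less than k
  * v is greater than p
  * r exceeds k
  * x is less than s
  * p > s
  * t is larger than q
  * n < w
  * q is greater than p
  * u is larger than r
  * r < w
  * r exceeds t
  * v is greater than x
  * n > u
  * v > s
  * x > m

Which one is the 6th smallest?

q

Piecing the relations together gives one ordering: m < x < s < p < v < q < t < k < r < u < n < w.
Counting 6 from the smallest end gives q.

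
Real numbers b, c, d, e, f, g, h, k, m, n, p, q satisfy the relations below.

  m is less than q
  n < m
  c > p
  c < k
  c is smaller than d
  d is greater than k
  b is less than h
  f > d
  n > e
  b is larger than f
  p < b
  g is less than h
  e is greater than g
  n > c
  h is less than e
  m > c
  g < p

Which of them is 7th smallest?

b

Piecing the relations together gives one ordering: g < p < c < k < d < f < b < h < e < n < m < q.
Counting 7 from the smallest end gives b.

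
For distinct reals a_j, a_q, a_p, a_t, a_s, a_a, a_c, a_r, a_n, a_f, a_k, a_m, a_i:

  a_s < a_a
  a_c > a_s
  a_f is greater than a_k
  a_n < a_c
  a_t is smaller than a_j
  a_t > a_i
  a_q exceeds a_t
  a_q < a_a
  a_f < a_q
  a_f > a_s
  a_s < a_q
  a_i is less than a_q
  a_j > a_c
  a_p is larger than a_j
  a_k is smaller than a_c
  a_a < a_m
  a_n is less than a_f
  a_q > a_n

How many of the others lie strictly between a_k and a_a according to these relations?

Chaining upward from a_k reaches: a_c, a_j, a_p, a_f, a_q, a_m.
Chaining downward from a_a reaches: a_i, a_s, a_n, a_t, a_f, a_q.
Strictly between a_k and a_a are those in both lists: a_f, a_q — 2 elements.

2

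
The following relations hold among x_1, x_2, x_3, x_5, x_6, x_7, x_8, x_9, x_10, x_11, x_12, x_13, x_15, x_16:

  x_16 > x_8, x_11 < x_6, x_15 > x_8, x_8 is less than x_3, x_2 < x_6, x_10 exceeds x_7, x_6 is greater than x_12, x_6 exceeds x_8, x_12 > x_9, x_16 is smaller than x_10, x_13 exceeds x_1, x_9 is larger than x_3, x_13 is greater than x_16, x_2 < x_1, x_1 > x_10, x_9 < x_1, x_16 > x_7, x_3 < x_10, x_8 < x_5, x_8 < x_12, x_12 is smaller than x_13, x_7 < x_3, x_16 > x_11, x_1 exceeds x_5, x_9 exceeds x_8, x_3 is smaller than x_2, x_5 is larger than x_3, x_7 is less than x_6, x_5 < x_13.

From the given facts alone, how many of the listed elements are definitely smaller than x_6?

The elements the relations force below x_6 are x_7, x_11, x_8, x_3, x_2, x_9, x_12 — no chain reaches any other.
That is 7.

7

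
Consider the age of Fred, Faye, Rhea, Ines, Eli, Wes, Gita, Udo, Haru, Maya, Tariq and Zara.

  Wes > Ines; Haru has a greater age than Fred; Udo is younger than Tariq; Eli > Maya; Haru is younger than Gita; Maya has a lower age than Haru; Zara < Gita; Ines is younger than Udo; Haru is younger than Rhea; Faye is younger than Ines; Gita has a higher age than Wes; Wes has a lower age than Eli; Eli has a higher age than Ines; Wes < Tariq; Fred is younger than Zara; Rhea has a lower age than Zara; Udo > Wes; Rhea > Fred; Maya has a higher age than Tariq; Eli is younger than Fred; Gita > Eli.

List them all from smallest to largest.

Faye < Ines < Wes < Udo < Tariq < Maya < Eli < Fred < Haru < Rhea < Zara < Gita

Nothing is placed below Faye, so it is least; from there Faye < Ines; Ines < Wes; Wes < Udo; Udo < Tariq; Tariq < Maya; Maya < Eli; Eli < Fred; Fred < Haru; Haru < Rhea; Rhea < Zara; Zara < Gita, each given directly.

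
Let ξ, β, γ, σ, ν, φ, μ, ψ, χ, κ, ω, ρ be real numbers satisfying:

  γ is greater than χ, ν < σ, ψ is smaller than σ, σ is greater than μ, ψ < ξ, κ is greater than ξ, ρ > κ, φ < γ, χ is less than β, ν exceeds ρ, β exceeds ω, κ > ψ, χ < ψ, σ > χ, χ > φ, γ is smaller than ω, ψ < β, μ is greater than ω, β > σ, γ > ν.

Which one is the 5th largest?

γ

Piecing the relations together gives one ordering: φ < χ < ψ < ξ < κ < ρ < ν < γ < ω < μ < σ < β.
The 5th largest is γ.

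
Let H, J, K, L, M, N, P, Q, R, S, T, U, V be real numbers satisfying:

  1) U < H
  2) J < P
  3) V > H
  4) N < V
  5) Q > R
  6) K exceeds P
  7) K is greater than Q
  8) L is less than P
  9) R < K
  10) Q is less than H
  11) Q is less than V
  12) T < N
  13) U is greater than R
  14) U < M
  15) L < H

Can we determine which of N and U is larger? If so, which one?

undetermined

Following every chain through U: above U we get M, H, V; below U we get R.
N is not reached, and no chain runs the other way from N to U.
So the given relations leave the order of U and N undetermined.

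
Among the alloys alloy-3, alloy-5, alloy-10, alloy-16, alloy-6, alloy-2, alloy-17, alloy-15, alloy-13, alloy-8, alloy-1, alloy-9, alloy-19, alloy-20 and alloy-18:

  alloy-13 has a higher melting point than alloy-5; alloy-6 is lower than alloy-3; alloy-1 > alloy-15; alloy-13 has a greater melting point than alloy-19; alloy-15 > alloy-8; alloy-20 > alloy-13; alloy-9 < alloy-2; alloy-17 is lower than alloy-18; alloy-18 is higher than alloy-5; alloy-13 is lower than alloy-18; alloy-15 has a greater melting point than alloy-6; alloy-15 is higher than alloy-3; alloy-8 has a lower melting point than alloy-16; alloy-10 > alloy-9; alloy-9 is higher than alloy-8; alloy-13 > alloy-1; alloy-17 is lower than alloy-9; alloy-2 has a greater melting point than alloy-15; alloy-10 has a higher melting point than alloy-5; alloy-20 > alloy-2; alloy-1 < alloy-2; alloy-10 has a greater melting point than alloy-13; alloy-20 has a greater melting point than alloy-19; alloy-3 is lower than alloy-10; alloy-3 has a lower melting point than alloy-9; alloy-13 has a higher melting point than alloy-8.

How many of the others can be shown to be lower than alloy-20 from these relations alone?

From alloy-20 the given relations immediately reach alloy-19, alloy-13, alloy-2.
From those, alloy-5, alloy-8, alloy-15, alloy-9, alloy-1 — 8 in total.
From those, alloy-6, alloy-3, alloy-17 — 11 in total.
Nothing else is reachable below alloy-20; 11 in all.

11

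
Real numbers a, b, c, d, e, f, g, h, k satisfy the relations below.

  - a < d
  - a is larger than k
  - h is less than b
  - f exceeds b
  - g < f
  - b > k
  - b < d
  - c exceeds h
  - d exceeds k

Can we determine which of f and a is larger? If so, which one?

Following every chain through a: above a we get d; below a we get k.
f is not reached, and no chain runs the other way from f to a.
So the given relations leave the order of a and f undetermined.

undetermined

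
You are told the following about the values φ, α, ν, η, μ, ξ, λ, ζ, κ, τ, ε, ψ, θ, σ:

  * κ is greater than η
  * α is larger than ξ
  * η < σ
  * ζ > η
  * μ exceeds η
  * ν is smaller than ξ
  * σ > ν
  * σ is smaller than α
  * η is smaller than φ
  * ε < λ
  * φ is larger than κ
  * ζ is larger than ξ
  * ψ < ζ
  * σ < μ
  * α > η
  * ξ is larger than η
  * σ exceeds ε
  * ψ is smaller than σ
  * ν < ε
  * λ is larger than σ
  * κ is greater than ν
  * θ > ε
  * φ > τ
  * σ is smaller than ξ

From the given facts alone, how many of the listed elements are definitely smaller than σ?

Directly below σ: η, ψ, ν, ε.
Nothing else is reachable below σ; 4 in all.

4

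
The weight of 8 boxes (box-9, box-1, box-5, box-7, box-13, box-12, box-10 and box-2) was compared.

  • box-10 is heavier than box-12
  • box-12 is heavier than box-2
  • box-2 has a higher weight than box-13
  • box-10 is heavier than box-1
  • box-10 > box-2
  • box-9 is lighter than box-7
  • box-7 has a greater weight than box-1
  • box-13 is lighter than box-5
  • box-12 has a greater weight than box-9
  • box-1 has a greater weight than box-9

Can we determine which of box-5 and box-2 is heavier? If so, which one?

Following every chain through box-2: above box-2 we get box-12, box-10; below box-2 we get box-13.
box-5 is not reached, and no chain runs the other way from box-5 to box-2.
So the given relations leave the order of box-2 and box-5 undetermined.

undetermined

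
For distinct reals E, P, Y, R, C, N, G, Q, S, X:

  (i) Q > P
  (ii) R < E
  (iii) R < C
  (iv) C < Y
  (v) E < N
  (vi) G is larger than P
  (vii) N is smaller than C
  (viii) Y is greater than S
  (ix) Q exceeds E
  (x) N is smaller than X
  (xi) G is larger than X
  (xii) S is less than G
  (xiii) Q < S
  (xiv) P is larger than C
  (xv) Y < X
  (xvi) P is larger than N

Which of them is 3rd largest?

Y

Piecing the relations together gives one ordering: R < E < N < C < P < Q < S < Y < X < G.
Counting 3 from the largest end gives Y.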